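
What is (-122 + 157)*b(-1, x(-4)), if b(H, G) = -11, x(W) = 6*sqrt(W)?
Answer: -385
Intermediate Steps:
(-122 + 157)*b(-1, x(-4)) = (-122 + 157)*(-11) = 35*(-11) = -385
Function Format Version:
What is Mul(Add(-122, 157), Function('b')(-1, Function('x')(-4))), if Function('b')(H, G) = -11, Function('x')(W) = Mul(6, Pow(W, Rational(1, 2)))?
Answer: -385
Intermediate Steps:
Mul(Add(-122, 157), Function('b')(-1, Function('x')(-4))) = Mul(Add(-122, 157), -11) = Mul(35, -11) = -385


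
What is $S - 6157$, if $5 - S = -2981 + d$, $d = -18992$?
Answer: $15821$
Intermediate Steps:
$S = 21978$ ($S = 5 - \left(-2981 - 18992\right) = 5 - -21973 = 5 + 21973 = 21978$)
$S - 6157 = 21978 - 6157 = 15821$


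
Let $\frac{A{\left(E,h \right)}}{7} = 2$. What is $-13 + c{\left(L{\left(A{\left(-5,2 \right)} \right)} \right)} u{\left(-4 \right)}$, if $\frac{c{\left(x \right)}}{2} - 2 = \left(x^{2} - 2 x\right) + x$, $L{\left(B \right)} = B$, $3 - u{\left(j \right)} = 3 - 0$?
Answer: $-13$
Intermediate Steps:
$A{\left(E,h \right)} = 14$ ($A{\left(E,h \right)} = 7 \cdot 2 = 14$)
$u{\left(j \right)} = 0$ ($u{\left(j \right)} = 3 - \left(3 - 0\right) = 3 - \left(3 + 0\right) = 3 - 3 = 0$)
$c{\left(x \right)} = 4 - 2 x + 2 x^{2}$ ($c{\left(x \right)} = 4 + 2 \left(\left(x^{2} - 2 x\right) + x\right) = 4 + 2 \left(x^{2} - x\right) = 4 + \left(- 2 x + 2 x^{2}\right) = 4 - 2 x + 2 x^{2}$)
$-13 + c{\left(L{\left(A{\left(-5,2 \right)} \right)} \right)} u{\left(-4 \right)} = -13 + \left(4 - 28 + 2 \cdot 14^{2}\right) 0 = -13 + \left(4 - 28 + 2 \cdot 196\right) 0 = -13 + \left(4 - 28 + 392\right) 0 = -13 + 368 \cdot 0 = -13 + 0 = -13$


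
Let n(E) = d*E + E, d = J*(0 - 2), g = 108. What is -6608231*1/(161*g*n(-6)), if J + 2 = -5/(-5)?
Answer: 944033/44712 ≈ 21.114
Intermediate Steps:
J = -1 (J = -2 - 5/(-5) = -2 - 5*(-1/5) = -2 + 1 = -1)
d = 2 (d = -(0 - 2) = -1*(-2) = 2)
n(E) = 3*E (n(E) = 2*E + E = 3*E)
-6608231*1/(161*g*n(-6)) = -6608231/((108*(3*(-6)))*161) = -6608231/((108*(-18))*161) = -6608231/((-1944*161)) = -6608231/(-312984) = -6608231*(-1/312984) = 944033/44712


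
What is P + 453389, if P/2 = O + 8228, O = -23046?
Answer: 423753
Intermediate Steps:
P = -29636 (P = 2*(-23046 + 8228) = 2*(-14818) = -29636)
P + 453389 = -29636 + 453389 = 423753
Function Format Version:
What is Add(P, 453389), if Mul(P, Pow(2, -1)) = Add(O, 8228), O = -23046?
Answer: 423753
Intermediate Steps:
P = -29636 (P = Mul(2, Add(-23046, 8228)) = Mul(2, -14818) = -29636)
Add(P, 453389) = Add(-29636, 453389) = 423753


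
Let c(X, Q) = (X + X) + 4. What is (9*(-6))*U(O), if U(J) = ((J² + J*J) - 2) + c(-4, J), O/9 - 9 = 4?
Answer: -1478088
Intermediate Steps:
O = 117 (O = 81 + 9*4 = 81 + 36 = 117)
c(X, Q) = 4 + 2*X (c(X, Q) = 2*X + 4 = 4 + 2*X)
U(J) = -6 + 2*J² (U(J) = ((J² + J*J) - 2) + (4 + 2*(-4)) = ((J² + J²) - 2) + (4 - 8) = (2*J² - 2) - 4 = (-2 + 2*J²) - 4 = -6 + 2*J²)
(9*(-6))*U(O) = (9*(-6))*(-6 + 2*117²) = -54*(-6 + 2*13689) = -54*(-6 + 27378) = -54*27372 = -1478088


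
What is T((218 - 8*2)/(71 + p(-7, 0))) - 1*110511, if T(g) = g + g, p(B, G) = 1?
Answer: -1989097/18 ≈ -1.1051e+5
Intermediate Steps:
T(g) = 2*g
T((218 - 8*2)/(71 + p(-7, 0))) - 1*110511 = 2*((218 - 8*2)/(71 + 1)) - 1*110511 = 2*((218 - 16)/72) - 110511 = 2*(202*(1/72)) - 110511 = 2*(101/36) - 110511 = 101/18 - 110511 = -1989097/18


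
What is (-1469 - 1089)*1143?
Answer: -2923794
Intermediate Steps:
(-1469 - 1089)*1143 = -2558*1143 = -2923794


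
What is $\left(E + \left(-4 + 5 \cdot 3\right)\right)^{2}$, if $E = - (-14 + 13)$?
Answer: $144$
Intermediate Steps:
$E = 1$ ($E = \left(-1\right) \left(-1\right) = 1$)
$\left(E + \left(-4 + 5 \cdot 3\right)\right)^{2} = \left(1 + \left(-4 + 5 \cdot 3\right)\right)^{2} = \left(1 + \left(-4 + 15\right)\right)^{2} = \left(1 + 11\right)^{2} = 12^{2} = 144$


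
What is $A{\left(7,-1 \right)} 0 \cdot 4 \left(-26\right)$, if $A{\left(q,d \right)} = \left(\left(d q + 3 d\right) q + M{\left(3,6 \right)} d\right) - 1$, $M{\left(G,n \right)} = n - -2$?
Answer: $0$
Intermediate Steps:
$M{\left(G,n \right)} = 2 + n$ ($M{\left(G,n \right)} = n + 2 = 2 + n$)
$A{\left(q,d \right)} = -1 + 8 d + q \left(3 d + d q\right)$ ($A{\left(q,d \right)} = \left(\left(d q + 3 d\right) q + \left(2 + 6\right) d\right) - 1 = \left(\left(3 d + d q\right) q + 8 d\right) - 1 = \left(q \left(3 d + d q\right) + 8 d\right) - 1 = \left(8 d + q \left(3 d + d q\right)\right) - 1 = -1 + 8 d + q \left(3 d + d q\right)$)
$A{\left(7,-1 \right)} 0 \cdot 4 \left(-26\right) = \left(-1 + 8 \left(-1\right) - 7^{2} + 3 \left(-1\right) 7\right) 0 \cdot 4 \left(-26\right) = \left(-1 - 8 - 49 - 21\right) 0 \left(-26\right) = \left(-79\right) 0 \left(-26\right) = 0 \left(-26\right) = 0$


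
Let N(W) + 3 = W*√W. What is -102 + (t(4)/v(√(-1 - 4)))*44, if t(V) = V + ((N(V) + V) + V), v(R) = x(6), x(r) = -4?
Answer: -289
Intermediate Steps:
N(W) = -3 + W^(3/2) (N(W) = -3 + W*√W = -3 + W^(3/2))
v(R) = -4
t(V) = -3 + V^(3/2) + 3*V (t(V) = V + (((-3 + V^(3/2)) + V) + V) = V + ((-3 + V + V^(3/2)) + V) = V + (-3 + V^(3/2) + 2*V) = -3 + V^(3/2) + 3*V)
-102 + (t(4)/v(√(-1 - 4)))*44 = -102 + ((-3 + 4^(3/2) + 3*4)/(-4))*44 = -102 + ((-3 + 8 + 12)*(-¼))*44 = -102 + (17*(-¼))*44 = -102 - 17/4*44 = -102 - 187 = -289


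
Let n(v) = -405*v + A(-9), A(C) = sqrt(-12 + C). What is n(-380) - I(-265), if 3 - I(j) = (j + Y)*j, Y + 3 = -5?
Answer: 226242 + I*sqrt(21) ≈ 2.2624e+5 + 4.5826*I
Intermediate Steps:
Y = -8 (Y = -3 - 5 = -8)
I(j) = 3 - j*(-8 + j) (I(j) = 3 - (j - 8)*j = 3 - (-8 + j)*j = 3 - j*(-8 + j))
n(v) = -405*v + I*sqrt(21) (n(v) = -405*v + sqrt(-12 - 9) = -405*v + sqrt(-21) = -405*v + I*sqrt(21))
n(-380) - I(-265) = (-405*(-380) + I*sqrt(21)) - (3 - 1*(-265)**2 + 8*(-265)) = (153900 + I*sqrt(21)) - (3 - 1*70225 - 2120) = (153900 + I*sqrt(21)) - (3 - 70225 - 2120) = (153900 + I*sqrt(21)) - 1*(-72342) = (153900 + I*sqrt(21)) + 72342 = 226242 + I*sqrt(21)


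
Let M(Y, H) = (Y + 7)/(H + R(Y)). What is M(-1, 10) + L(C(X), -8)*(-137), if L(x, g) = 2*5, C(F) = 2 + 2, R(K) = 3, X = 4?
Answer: -17804/13 ≈ -1369.5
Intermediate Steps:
C(F) = 4
M(Y, H) = (7 + Y)/(3 + H) (M(Y, H) = (Y + 7)/(H + 3) = (7 + Y)/(3 + H))
L(x, g) = 10
M(-1, 10) + L(C(X), -8)*(-137) = (7 - 1)/(3 + 10) + 10*(-137) = 6/13 - 1370 = -17804/13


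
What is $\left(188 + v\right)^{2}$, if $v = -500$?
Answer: $97344$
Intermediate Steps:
$\left(188 + v\right)^{2} = \left(188 - 500\right)^{2} = \left(-312\right)^{2} = 97344$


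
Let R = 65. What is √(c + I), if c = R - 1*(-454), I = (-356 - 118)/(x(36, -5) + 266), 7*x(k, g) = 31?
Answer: √205947673/631 ≈ 22.743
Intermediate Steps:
x(k, g) = 31/7 (x(k, g) = (⅐)*31 = 31/7)
I = -1106/631 (I = (-356 - 118)/(31/7 + 266) = -474/1893/7 = -474*7/1893 = -1106/631 ≈ -1.7528)
c = 519 (c = 65 - 1*(-454) = 65 + 454 = 519)
√(c + I) = √(519 - 1106/631) = √(326383/631) = √205947673/631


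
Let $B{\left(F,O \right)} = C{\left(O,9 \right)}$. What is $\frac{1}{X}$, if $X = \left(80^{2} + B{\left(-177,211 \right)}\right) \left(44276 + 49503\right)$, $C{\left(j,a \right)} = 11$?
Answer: $\frac{1}{601217169} \approx 1.6633 \cdot 10^{-9}$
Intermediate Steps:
$B{\left(F,O \right)} = 11$
$X = 601217169$ ($X = \left(80^{2} + 11\right) \left(44276 + 49503\right) = \left(6400 + 11\right) 93779 = 6411 \cdot 93779 = 601217169$)
$\frac{1}{X} = \frac{1}{601217169}$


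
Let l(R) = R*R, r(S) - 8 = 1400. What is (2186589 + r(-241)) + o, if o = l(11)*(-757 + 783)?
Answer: 2191143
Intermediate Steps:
r(S) = 1408 (r(S) = 8 + 1400 = 1408)
l(R) = R**2
o = 3146 (o = 11**2*(-757 + 783) = 121*26 = 3146)
(2186589 + r(-241)) + o = (2186589 + 1408) + 3146 = 2187997 + 3146 = 2191143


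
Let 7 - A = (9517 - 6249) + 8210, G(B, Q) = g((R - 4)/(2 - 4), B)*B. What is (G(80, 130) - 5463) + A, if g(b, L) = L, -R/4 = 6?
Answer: -10534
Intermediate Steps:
R = -24 (R = -4*6 = -24)
G(B, Q) = B² (G(B, Q) = B*B = B²)
A = -11471 (A = 7 - ((9517 - 6249) + 8210) = 7 - (3268 + 8210) = 7 - 1*11478 = 7 - 11478 = -11471)
(G(80, 130) - 5463) + A = (80² - 5463) - 11471 = (6400 - 5463) - 11471 = 937 - 11471 = -10534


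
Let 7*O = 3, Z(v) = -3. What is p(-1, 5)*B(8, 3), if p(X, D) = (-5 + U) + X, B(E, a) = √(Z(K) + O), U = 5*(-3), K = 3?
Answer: -9*I*√14 ≈ -33.675*I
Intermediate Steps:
U = -15
O = 3/7 (O = (⅐)*3 = 3/7 ≈ 0.42857)
B(E, a) = 3*I*√14/7 (B(E, a) = √(-3 + 3/7) = √(-18/7) = 3*I*√14/7)
p(X, D) = -20 + X (p(X, D) = (-5 - 15) + X = -20 + X)
p(-1, 5)*B(8, 3) = (-20 - 1)*(3*I*√14/7) = -9*I*√14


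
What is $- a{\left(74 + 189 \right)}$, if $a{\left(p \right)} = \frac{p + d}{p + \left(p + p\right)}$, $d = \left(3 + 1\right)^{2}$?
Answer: $- \frac{93}{263} \approx -0.35361$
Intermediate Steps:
$d = 16$ ($d = 4^{2} = 16$)
$a{\left(p \right)} = \frac{16 + p}{3 p}$ ($a{\left(p \right)} = \frac{p + 16}{p + \left(p + p\right)} = \frac{16 + p}{p + 2 p} = \frac{16 + p}{3 p}$)
$- a{\left(74 + 189 \right)} = - \frac{16 + \left(74 + 189\right)}{3 \left(74 + 189\right)} = - \frac{16 + 263}{3 \cdot 263} = - \frac{279}{3 \cdot 263} = \left(-1\right) \frac{93}{263} = - \frac{93}{263}$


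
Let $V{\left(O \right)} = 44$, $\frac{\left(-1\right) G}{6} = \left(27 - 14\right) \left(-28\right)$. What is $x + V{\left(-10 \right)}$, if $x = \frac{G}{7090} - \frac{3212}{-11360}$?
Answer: $\frac{89786223}{2013560} \approx 44.591$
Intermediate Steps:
$G = 2184$ ($G = - 6 \left(27 - 14\right) \left(-28\right) = - 6 \cdot 13 \left(-28\right) = \left(-6\right) \left(-364\right) = 2184$)
$x = \frac{1189583}{2013560}$ ($x = \frac{2184}{7090} - \frac{3212}{-11360} = 2184 \cdot \frac{1}{7090} - - \frac{803}{2840} = \frac{1092}{3545} + \frac{803}{2840} = \frac{1189583}{2013560} \approx 0.59079$)
$x + V{\left(-10 \right)} = \frac{1189583}{2013560} + 44 = \frac{89786223}{2013560}$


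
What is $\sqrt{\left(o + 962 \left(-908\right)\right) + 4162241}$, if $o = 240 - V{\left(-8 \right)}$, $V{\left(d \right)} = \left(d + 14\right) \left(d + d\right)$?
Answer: $\sqrt{3289081} \approx 1813.6$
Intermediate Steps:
$V{\left(d \right)} = 2 d \left(14 + d\right)$ ($V{\left(d \right)} = \left(14 + d\right) 2 d = 2 d \left(14 + d\right)$)
$o = 336$ ($o = 240 - 2 \left(-8\right) \left(14 - 8\right) = 240 - 2 \left(-8\right) 6 = 240 - -96 = 240 + 96 = 336$)
$\sqrt{\left(o + 962 \left(-908\right)\right) + 4162241} = \sqrt{\left(336 + 962 \left(-908\right)\right) + 4162241} = \sqrt{\left(336 - 873496\right) + 4162241} = \sqrt{-873160 + 4162241} = \sqrt{3289081}$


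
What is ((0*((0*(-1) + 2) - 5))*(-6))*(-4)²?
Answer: 0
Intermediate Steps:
((0*((0*(-1) + 2) - 5))*(-6))*(-4)² = ((0*((0 + 2) - 5))*(-6))*16 = ((0*(2 - 5))*(-6))*16 = ((0*(-3))*(-6))*16 = (0*(-6))*16 = 0*16 = 0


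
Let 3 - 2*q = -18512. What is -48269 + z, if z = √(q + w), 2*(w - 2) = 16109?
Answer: -48269 + √17314 ≈ -48137.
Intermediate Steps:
w = 16113/2 (w = 2 + (½)*16109 = 2 + 16109/2 = 16113/2 ≈ 8056.5)
q = 18515/2 (q = 3/2 - ½*(-18512) = 3/2 + 9256 = 18515/2 ≈ 9257.5)
z = √17314 (z = √(18515/2 + 16113/2) = √17314 ≈ 131.58)
-48269 + z = -48269 + √17314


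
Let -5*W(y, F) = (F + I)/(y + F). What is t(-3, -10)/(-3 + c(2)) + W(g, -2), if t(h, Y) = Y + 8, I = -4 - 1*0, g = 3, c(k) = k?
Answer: 16/5 ≈ 3.2000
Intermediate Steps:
I = -4 (I = -4 + 0 = -4)
t(h, Y) = 8 + Y
W(y, F) = -(-4 + F)/(5*(F + y)) (W(y, F) = -(F - 4)/(5*(y + F)) = -(-4 + F)/(5*(F + y)))
t(-3, -10)/(-3 + c(2)) + W(g, -2) = (8 - 10)/(-3 + 2) + (4 - 1*(-2))/(5*(-2 + 3)) = -2/(-1) + (1/5)*(4 + 2)/1 = -1*(-2) + (1/5)*1*6 = 2 + 6/5 = 16/5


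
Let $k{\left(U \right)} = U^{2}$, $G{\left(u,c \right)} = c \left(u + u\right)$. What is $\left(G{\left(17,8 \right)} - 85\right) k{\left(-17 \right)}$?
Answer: $54043$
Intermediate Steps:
$G{\left(u,c \right)} = 2 c u$ ($G{\left(u,c \right)} = c 2 u = 2 c u$)
$\left(G{\left(17,8 \right)} - 85\right) k{\left(-17 \right)} = \left(2 \cdot 8 \cdot 17 - 85\right) \left(-17\right)^{2} = \left(272 - 85\right) 289 = 187 \cdot 289 = 54043$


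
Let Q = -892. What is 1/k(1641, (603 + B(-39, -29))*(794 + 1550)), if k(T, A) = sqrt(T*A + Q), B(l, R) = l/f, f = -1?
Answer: sqrt(617363669)/1234727338 ≈ 2.0123e-5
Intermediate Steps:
B(l, R) = -l (B(l, R) = l/(-1) = -l)
k(T, A) = sqrt(-892 + A*T) (k(T, A) = sqrt(T*A - 892) = sqrt(A*T - 892) = sqrt(-892 + A*T))
1/k(1641, (603 + B(-39, -29))*(794 + 1550)) = 1/(sqrt(-892 + ((603 - 1*(-39))*(794 + 1550))*1641)) = 1/(sqrt(-892 + ((603 + 39)*2344)*1641)) = 1/(sqrt(-892 + (642*2344)*1641)) = 1/(sqrt(-892 + 1504848*1641)) = 1/(sqrt(-892 + 2469455568)) = 1/(sqrt(2469454676)) = 1/(2*sqrt(617363669)) = sqrt(617363669)/1234727338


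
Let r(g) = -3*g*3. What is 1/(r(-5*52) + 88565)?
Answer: 1/90905 ≈ 1.1000e-5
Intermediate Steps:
r(g) = -9*g
1/(r(-5*52) + 88565) = 1/(-(-45)*52 + 88565) = 1/(-9*(-260) + 88565) = 1/(2340 + 88565) = 1/90905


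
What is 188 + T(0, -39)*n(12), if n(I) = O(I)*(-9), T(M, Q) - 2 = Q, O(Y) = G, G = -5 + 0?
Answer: -1477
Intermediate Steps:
G = -5
O(Y) = -5
T(M, Q) = 2 + Q
n(I) = 45 (n(I) = -5*(-9) = 45)
188 + T(0, -39)*n(12) = 188 + (2 - 39)*45 = 188 - 37*45 = 188 - 1665 = -1477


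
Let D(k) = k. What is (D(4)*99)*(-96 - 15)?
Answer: -43956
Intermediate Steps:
(D(4)*99)*(-96 - 15) = (4*99)*(-96 - 15) = 396*(-111) = -43956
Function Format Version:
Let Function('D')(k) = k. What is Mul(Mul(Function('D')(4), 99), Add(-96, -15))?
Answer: -43956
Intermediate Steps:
Mul(Mul(Function('D')(4), 99), Add(-96, -15)) = Mul(Mul(4, 99), Add(-96, -15)) = Mul(396, -111) = -43956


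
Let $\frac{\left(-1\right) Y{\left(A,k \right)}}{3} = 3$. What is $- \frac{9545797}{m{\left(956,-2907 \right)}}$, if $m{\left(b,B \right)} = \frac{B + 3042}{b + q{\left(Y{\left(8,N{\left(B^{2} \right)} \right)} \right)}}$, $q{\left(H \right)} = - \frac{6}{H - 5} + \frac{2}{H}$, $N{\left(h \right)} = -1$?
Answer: $- \frac{575048357077}{8505} \approx -6.7613 \cdot 10^{7}$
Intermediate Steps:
$Y{\left(A,k \right)} = -9$ ($Y{\left(A,k \right)} = \left(-3\right) 3 = -9$)
$q{\left(H \right)} = - \frac{6}{-5 + H} + \frac{2}{H}$ ($q{\left(H \right)} = - \frac{6}{H - 5} + \frac{2}{H} = - \frac{6}{-5 + H} + \frac{2}{H}$)
$m{\left(b,B \right)} = \frac{3042 + B}{\frac{13}{63} + b}$ ($m{\left(b,B \right)} = \frac{B + 3042}{b + \frac{2 \left(-5 - -18\right)}{\left(-9\right) \left(-5 - 9\right)}} = \frac{3042 + B}{b + 2 \left(- \frac{1}{9}\right) \frac{1}{-14} \left(-5 + 18\right)} = \frac{3042 + B}{b + 2 \left(- \frac{1}{9}\right) \left(- \frac{1}{14}\right) 13} = \frac{3042 + B}{b + \frac{13}{63}} = \frac{3042 + B}{\frac{13}{63} + b}$)
$- \frac{9545797}{m{\left(956,-2907 \right)}} = - \frac{9545797}{63 \frac{1}{13 + 63 \cdot 956} \left(3042 - 2907\right)} = - \frac{9545797}{63 \frac{1}{13 + 60228} \cdot 135} = - \frac{9545797}{63 \cdot \frac{1}{60241} \cdot 135} = - \frac{9545797}{\frac{8505}{60241}} = \left(-9545797\right) \frac{60241}{8505} = - \frac{575048357077}{8505}$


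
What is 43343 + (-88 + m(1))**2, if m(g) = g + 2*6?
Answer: 48968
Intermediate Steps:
m(g) = 12 + g (m(g) = g + 12 = 12 + g)
43343 + (-88 + m(1))**2 = 43343 + (-88 + (12 + 1))**2 = 43343 + (-88 + 13)**2 = 43343 + (-75)**2 = 43343 + 5625 = 48968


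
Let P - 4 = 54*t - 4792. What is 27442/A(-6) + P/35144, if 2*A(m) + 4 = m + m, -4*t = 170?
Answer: -120559789/35144 ≈ -3430.5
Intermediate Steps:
t = -85/2 (t = -¼*170 = -85/2 ≈ -42.500)
A(m) = -2 + m (A(m) = -2 + (m + m)/2 = -2 + (2*m)/2 = -2 + m)
P = -7083 (P = 4 + (54*(-85/2) - 4792) = 4 + (-2295 - 4792) = 4 - 7087 = -7083)
27442/A(-6) + P/35144 = 27442/(-2 - 6) - 7083/35144 = 27442/(-8) - 7083*1/35144 = 27442*(-⅛) - 7083/35144 = -13721/4 - 7083/35144 = -120559789/35144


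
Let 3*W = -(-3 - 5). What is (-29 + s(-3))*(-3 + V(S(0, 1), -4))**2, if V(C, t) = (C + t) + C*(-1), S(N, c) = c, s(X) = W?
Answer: -3871/3 ≈ -1290.3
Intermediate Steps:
W = 8/3 (W = (-(-3 - 5))/3 = (-1*(-8))/3 = (1/3)*8 = 8/3 ≈ 2.6667)
s(X) = 8/3
V(C, t) = t (V(C, t) = (C + t) - C = t)
(-29 + s(-3))*(-3 + V(S(0, 1), -4))**2 = (-29 + 8/3)*(-3 - 4)**2 = -79/3*(-7)**2 = -79/3*49 = -3871/3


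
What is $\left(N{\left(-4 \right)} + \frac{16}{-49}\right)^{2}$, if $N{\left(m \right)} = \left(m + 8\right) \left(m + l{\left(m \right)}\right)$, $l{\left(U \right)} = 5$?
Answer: $\frac{32400}{2401} \approx 13.494$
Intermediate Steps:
$N{\left(m \right)} = \left(5 + m\right) \left(8 + m\right)$ ($N{\left(m \right)} = \left(m + 8\right) \left(m + 5\right) = \left(8 + m\right) \left(5 + m\right) = \left(5 + m\right) \left(8 + m\right)$)
$\left(N{\left(-4 \right)} + \frac{16}{-49}\right)^{2} = \left(\left(40 + \left(-4\right)^{2} + 13 \left(-4\right)\right) + \frac{16}{-49}\right)^{2} = \left(\left(40 + 16 - 52\right) + 16 \left(- \frac{1}{49}\right)\right)^{2} = \left(4 - \frac{16}{49}\right)^{2} = \left(\frac{180}{49}\right)^{2} = \frac{32400}{2401}$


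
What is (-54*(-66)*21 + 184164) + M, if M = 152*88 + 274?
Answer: 272658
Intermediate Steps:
M = 13650 (M = 13376 + 274 = 13650)
(-54*(-66)*21 + 184164) + M = (-54*(-66)*21 + 184164) + 13650 = (3564*21 + 184164) + 13650 = (74844 + 184164) + 13650 = 259008 + 13650 = 272658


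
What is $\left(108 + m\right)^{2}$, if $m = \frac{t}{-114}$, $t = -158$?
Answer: $\frac{38875225}{3249} \approx 11965.0$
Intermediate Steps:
$m = \frac{79}{57}$ ($m = - \frac{158}{-114} = \left(-158\right) \left(- \frac{1}{114}\right) = \frac{79}{57} \approx 1.386$)
$\left(108 + m\right)^{2} = \left(108 + \frac{79}{57}\right)^{2} = \left(\frac{6235}{57}\right)^{2} = \frac{38875225}{3249}$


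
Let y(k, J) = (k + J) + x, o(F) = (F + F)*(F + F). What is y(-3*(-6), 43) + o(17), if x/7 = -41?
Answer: 930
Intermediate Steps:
x = -287 (x = 7*(-41) = -287)
o(F) = 4*F² (o(F) = (2*F)*(2*F) = 4*F²)
y(k, J) = -287 + J + k (y(k, J) = (k + J) - 287 = (J + k) - 287 = -287 + J + k)
y(-3*(-6), 43) + o(17) = (-287 + 43 - 3*(-6)) + 4*17² = (-287 + 43 + 18) + 4*289 = -226 + 1156 = 930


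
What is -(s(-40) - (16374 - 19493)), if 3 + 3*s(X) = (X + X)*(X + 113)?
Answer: -3514/3 ≈ -1171.3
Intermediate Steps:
s(X) = -1 + 2*X*(113 + X)/3 (s(X) = -1 + ((X + X)*(X + 113))/3 = -1 + ((2*X)*(113 + X))/3 = -1 + (2*X*(113 + X))/3 = -1 + 2*X*(113 + X)/3)
-(s(-40) - (16374 - 19493)) = -((-1 + (2/3)*(-40)**2 + (226/3)*(-40)) - (16374 - 19493)) = -((-1 + (2/3)*1600 - 9040/3) - 1*(-3119)) = -((-1 + 3200/3 - 9040/3) + 3119) = -(-5843/3 + 3119) = -1*3514/3 = -3514/3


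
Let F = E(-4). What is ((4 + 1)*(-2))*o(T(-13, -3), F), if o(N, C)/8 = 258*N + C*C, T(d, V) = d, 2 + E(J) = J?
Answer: 265440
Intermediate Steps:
E(J) = -2 + J
F = -6 (F = -2 - 4 = -6)
o(N, C) = 8*C² + 2064*N (o(N, C) = 8*(258*N + C*C) = 8*(258*N + C²) = 8*(C² + 258*N) = 8*C² + 2064*N)
((4 + 1)*(-2))*o(T(-13, -3), F) = ((4 + 1)*(-2))*(8*(-6)² + 2064*(-13)) = (5*(-2))*(8*36 - 26832) = -10*(288 - 26832) = -10*(-26544) = 265440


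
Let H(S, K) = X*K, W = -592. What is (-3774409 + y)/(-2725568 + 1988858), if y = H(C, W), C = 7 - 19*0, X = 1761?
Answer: 4816921/736710 ≈ 6.5384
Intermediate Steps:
C = 7 (C = 7 + 0 = 7)
H(S, K) = 1761*K
y = -1042512 (y = 1761*(-592) = -1042512)
(-3774409 + y)/(-2725568 + 1988858) = (-3774409 - 1042512)/(-2725568 + 1988858) = -4816921/(-736710) = -4816921*(-1/736710) = 4816921/736710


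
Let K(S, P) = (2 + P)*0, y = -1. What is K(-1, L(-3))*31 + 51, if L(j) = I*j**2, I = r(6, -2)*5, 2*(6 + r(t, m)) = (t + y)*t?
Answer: 51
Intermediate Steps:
r(t, m) = -6 + t*(-1 + t)/2 (r(t, m) = -6 + ((t - 1)*t)/2 = -6 + ((-1 + t)*t)/2 = -6 + (t*(-1 + t))/2 = -6 + t*(-1 + t)/2)
I = 45 (I = (-6 + (1/2)*6**2 - 1/2*6)*5 = (-6 + (1/2)*36 - 3)*5 = (-6 + 18 - 3)*5 = 9*5 = 45)
L(j) = 45*j**2
K(S, P) = 0
K(-1, L(-3))*31 + 51 = 0*31 + 51 = 0 + 51 = 51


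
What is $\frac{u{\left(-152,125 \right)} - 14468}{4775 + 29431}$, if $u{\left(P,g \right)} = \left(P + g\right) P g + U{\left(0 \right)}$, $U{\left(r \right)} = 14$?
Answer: $\frac{83091}{5701} \approx 14.575$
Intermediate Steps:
$u{\left(P,g \right)} = 14 + P g \left(P + g\right)$ ($u{\left(P,g \right)} = \left(P + g\right) P g + 14 = P \left(P + g\right) g + 14 = P g \left(P + g\right) + 14 = 14 + P g \left(P + g\right)$)
$\frac{u{\left(-152,125 \right)} - 14468}{4775 + 29431} = \frac{\left(14 - 152 \cdot 125^{2} + 125 \left(-152\right)^{2}\right) - 14468}{4775 + 29431} = \frac{\left(14 - 2375000 + 125 \cdot 23104\right) - 14468}{34206} = \left(\left(14 - 2375000 + 2888000\right) - 14468\right) \frac{1}{34206} = \left(513014 - 14468\right) \frac{1}{34206} = 498546 \cdot \frac{1}{34206} = \frac{83091}{5701}$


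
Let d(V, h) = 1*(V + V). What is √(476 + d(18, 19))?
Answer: 16*√2 ≈ 22.627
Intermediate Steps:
d(V, h) = 2*V (d(V, h) = 1*(2*V) = 2*V)
√(476 + d(18, 19)) = √(476 + 2*18) = √(476 + 36) = √512 = 16*√2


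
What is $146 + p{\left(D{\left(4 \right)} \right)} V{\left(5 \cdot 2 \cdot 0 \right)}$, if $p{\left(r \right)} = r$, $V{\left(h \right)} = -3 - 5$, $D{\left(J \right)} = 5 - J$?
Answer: $138$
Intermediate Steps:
$V{\left(h \right)} = -8$ ($V{\left(h \right)} = -3 - 5 = -8$)
$146 + p{\left(D{\left(4 \right)} \right)} V{\left(5 \cdot 2 \cdot 0 \right)} = 146 + \left(5 - 4\right) \left(-8\right) = 146 + 1 \left(-8\right) = 146 - 8 = 138$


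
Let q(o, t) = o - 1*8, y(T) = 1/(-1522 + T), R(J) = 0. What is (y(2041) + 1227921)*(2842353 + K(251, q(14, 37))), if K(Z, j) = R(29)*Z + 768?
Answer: 603965141737000/173 ≈ 3.4911e+12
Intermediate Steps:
q(o, t) = -8 + o (q(o, t) = o - 8 = -8 + o)
K(Z, j) = 768 (K(Z, j) = 0*Z + 768 = 0 + 768 = 768)
(y(2041) + 1227921)*(2842353 + K(251, q(14, 37))) = (1/(-1522 + 2041) + 1227921)*(2842353 + 768) = (1/519 + 1227921)*2843121 = (637291000/519)*2843121 = 603965141737000/173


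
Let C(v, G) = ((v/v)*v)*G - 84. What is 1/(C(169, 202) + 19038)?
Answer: 1/53092 ≈ 1.8835e-5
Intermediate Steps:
C(v, G) = -84 + G*v (C(v, G) = (1*v)*G - 84 = v*G - 84 = G*v - 84 = -84 + G*v)
1/(C(169, 202) + 19038) = 1/((-84 + 202*169) + 19038) = 1/((-84 + 34138) + 19038) = 1/(34054 + 19038) = 1/53092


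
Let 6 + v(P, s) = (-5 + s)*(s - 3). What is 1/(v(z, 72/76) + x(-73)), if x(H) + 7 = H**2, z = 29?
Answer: 361/1922079 ≈ 0.00018782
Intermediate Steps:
v(P, s) = -6 + (-5 + s)*(-3 + s) (v(P, s) = -6 + (-5 + s)*(s - 3) = -6 + (-5 + s)*(-3 + s))
x(H) = -7 + H**2
1/(v(z, 72/76) + x(-73)) = 1/((9 + (72/76)**2 - 576/76) + (-7 + (-73)**2)) = 1/((9 + (72*(1/76))**2 - 576/76) + (-7 + 5329)) = 1/((9 + (18/19)**2 - 8*18/19) + 5322) = 1/((9 + 324/361 - 144/19) + 5322) = 1/(837/361 + 5322) = 1/(1922079/361) = 361/1922079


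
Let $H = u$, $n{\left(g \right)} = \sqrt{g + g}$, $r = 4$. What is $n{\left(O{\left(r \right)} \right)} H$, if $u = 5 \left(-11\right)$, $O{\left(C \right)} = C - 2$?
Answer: $-110$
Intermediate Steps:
$O{\left(C \right)} = -2 + C$ ($O{\left(C \right)} = C - 2 = -2 + C$)
$u = -55$
$n{\left(g \right)} = \sqrt{2} \sqrt{g}$ ($n{\left(g \right)} = \sqrt{2 g} = \sqrt{2} \sqrt{g}$)
$H = -55$
$n{\left(O{\left(r \right)} \right)} H = \sqrt{2} \sqrt{-2 + 4} \left(-55\right) = \sqrt{2} \sqrt{2} \left(-55\right) = 2 \left(-55\right) = -110$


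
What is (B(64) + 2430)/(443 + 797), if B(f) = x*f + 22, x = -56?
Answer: -283/310 ≈ -0.91290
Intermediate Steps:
B(f) = 22 - 56*f (B(f) = -56*f + 22 = 22 - 56*f)
(B(64) + 2430)/(443 + 797) = ((22 - 56*64) + 2430)/(443 + 797) = ((22 - 3584) + 2430)/1240 = (-3562 + 2430)*(1/1240) = -1132*1/1240 = -283/310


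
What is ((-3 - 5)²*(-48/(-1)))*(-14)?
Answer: -43008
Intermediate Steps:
((-3 - 5)²*(-48/(-1)))*(-14) = ((-8)²*(-48*(-1)))*(-14) = (64*(-6*(-8)))*(-14) = (64*48)*(-14) = 3072*(-14) = -43008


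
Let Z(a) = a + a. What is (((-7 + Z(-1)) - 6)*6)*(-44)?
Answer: 3960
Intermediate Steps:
Z(a) = 2*a
(((-7 + Z(-1)) - 6)*6)*(-44) = (((-7 + 2*(-1)) - 6)*6)*(-44) = (((-7 - 2) - 6)*6)*(-44) = ((-9 - 6)*6)*(-44) = -15*6*(-44) = -90*(-44) = 3960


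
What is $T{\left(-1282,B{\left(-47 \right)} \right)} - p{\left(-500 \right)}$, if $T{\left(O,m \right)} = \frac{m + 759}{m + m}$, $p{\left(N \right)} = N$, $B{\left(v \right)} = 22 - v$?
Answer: $506$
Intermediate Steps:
$T{\left(O,m \right)} = \frac{759 + m}{2 m}$
$T{\left(-1282,B{\left(-47 \right)} \right)} - p{\left(-500 \right)} = \frac{759 + \left(22 - -47\right)}{2 \left(22 - -47\right)} - -500 = \frac{759 + \left(22 + 47\right)}{2 \left(22 + 47\right)} + 500 = \frac{759 + 69}{2 \cdot 69} + 500 = \frac{1}{2} \cdot \frac{1}{69} \cdot 828 + 500 = 6 + 500 = 506$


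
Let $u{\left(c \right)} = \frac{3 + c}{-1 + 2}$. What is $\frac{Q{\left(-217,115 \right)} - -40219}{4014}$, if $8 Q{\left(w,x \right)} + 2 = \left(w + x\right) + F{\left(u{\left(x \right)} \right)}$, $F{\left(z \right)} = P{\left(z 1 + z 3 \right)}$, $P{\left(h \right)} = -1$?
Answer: $\frac{321647}{32112} \approx 10.016$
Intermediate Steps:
$u{\left(c \right)} = 3 + c$ ($u{\left(c \right)} = \frac{3 + c}{1} = \left(3 + c\right) 1 = 3 + c$)
$F{\left(z \right)} = -1$
$Q{\left(w,x \right)} = - \frac{3}{8} + \frac{w}{8} + \frac{x}{8}$ ($Q{\left(w,x \right)} = - \frac{1}{4} + \frac{\left(w + x\right) - 1}{8} = - \frac{1}{4} + \frac{-1 + w + x}{8} = - \frac{1}{4} + \left(- \frac{1}{8} + \frac{w}{8} + \frac{x}{8}\right) = - \frac{3}{8} + \frac{w}{8} + \frac{x}{8}$)
$\frac{Q{\left(-217,115 \right)} - -40219}{4014} = \frac{\left(- \frac{3}{8} + \frac{1}{8} \left(-217\right) + \frac{1}{8} \cdot 115\right) - -40219}{4014} = \left(\left(- \frac{3}{8} - \frac{217}{8} + \frac{115}{8}\right) + 40219\right) \frac{1}{4014} = \left(- \frac{105}{8} + 40219\right) \frac{1}{4014} = \frac{321647}{8} \cdot \frac{1}{4014} = \frac{321647}{32112}$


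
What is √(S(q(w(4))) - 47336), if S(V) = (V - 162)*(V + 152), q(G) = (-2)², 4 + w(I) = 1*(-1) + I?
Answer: 4*I*√4499 ≈ 268.3*I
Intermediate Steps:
w(I) = -5 + I (w(I) = -4 + (1*(-1) + I) = -4 + (-1 + I) = -5 + I)
q(G) = 4
S(V) = (-162 + V)*(152 + V)
√(S(q(w(4))) - 47336) = √((-24624 + 4² - 10*4) - 47336) = √((-24624 + 16 - 40) - 47336) = √(-24648 - 47336) = √(-71984) = 4*I*√4499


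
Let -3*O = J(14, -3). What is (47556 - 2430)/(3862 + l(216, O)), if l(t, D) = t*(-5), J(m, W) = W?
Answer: 22563/1391 ≈ 16.221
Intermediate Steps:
O = 1 (O = -⅓*(-3) = 1)
l(t, D) = -5*t
(47556 - 2430)/(3862 + l(216, O)) = (47556 - 2430)/(3862 - 5*216) = 45126/(3862 - 1080) = 45126/2782 = 45126*(1/2782) = 22563/1391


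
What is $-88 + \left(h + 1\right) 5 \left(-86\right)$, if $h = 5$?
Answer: $-2668$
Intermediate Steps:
$-88 + \left(h + 1\right) 5 \left(-86\right) = -88 + \left(5 + 1\right) 5 \left(-86\right) = -88 + 6 \cdot 5 \left(-86\right) = -88 + 30 \left(-86\right) = -88 - 2580 = -2668$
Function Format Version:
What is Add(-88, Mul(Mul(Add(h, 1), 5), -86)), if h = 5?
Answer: -2668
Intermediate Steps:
Add(-88, Mul(Mul(Add(h, 1), 5), -86)) = Add(-88, Mul(Mul(Add(5, 1), 5), -86)) = Add(-88, Mul(Mul(6, 5), -86)) = Add(-88, Mul(30, -86)) = Add(-88, -2580) = -2668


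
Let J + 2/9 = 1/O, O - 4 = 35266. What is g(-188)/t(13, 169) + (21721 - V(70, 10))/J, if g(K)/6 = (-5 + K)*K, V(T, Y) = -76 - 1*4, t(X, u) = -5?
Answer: -49956337974/352655 ≈ -1.4166e+5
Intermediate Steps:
O = 35270 (O = 4 + 35266 = 35270)
V(T, Y) = -80 (V(T, Y) = -76 - 4 = -80)
J = -70531/317430 (J = -2/9 + 1/35270 = -70531/317430 ≈ -0.22219)
g(K) = 6*K*(-5 + K) (g(K) = 6*((-5 + K)*K) = 6*(K*(-5 + K)) = 6*K*(-5 + K))
g(-188)/t(13, 169) + (21721 - V(70, 10))/J = (6*(-188)*(-5 - 188))/(-5) + (21721 - 1*(-80))/(-70531/317430) = (6*(-188)*(-193))*(-⅕) + (21721 + 80)*(-317430/70531) = 217704*(-⅕) + 21801*(-317430/70531) = -217704/5 - 6920291430/70531 = -49956337974/352655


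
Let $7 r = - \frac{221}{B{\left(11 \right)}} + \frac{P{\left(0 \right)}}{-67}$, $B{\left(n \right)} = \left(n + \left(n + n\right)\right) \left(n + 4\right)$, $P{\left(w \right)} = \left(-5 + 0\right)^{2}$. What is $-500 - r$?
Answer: $- \frac{116050318}{232155} \approx -499.88$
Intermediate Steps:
$P{\left(w \right)} = 25$ ($P{\left(w \right)} = \left(-5\right)^{2} = 25$)
$B{\left(n \right)} = 3 n \left(4 + n\right)$ ($B{\left(n \right)} = \left(n + 2 n\right) \left(4 + n\right) = 3 n \left(4 + n\right)$)
$r = - \frac{27182}{232155}$ ($r = \frac{- \frac{221}{3 \cdot 11 \left(4 + 11\right)} + \frac{25}{-67}}{7} = \frac{- \frac{221}{3 \cdot 11 \cdot 15} + 25 \left(- \frac{1}{67}\right)}{7} = \frac{- \frac{221}{495} - \frac{25}{67}}{7} = \frac{1}{7} \left(- \frac{27182}{33165}\right) = - \frac{27182}{232155} \approx -0.11709$)
$-500 - r = -500 - - \frac{27182}{232155} = -500 + \frac{27182}{232155} = - \frac{116050318}{232155}$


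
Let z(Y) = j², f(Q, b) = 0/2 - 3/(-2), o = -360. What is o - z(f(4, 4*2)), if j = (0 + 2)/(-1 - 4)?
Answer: -9004/25 ≈ -360.16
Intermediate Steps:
j = -⅖ (j = 2/(-5) = 2*(-⅕) = -⅖ ≈ -0.40000)
f(Q, b) = 3/2 (f(Q, b) = 0*(½) - 3*(-½) = 0 + 3/2 = 3/2)
z(Y) = 4/25 (z(Y) = (-⅖)² = 4/25)
o - z(f(4, 4*2)) = -360 - 1*4/25 = -360 - 4/25 = -9004/25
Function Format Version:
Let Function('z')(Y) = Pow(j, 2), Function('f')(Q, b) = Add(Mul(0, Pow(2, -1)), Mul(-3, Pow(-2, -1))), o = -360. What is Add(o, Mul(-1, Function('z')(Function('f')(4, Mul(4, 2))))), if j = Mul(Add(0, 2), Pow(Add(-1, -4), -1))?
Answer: Rational(-9004, 25) ≈ -360.16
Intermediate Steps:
j = Rational(-2, 5) (j = Mul(2, Pow(-5, -1)) = Mul(2, Rational(-1, 5)) = Rational(-2, 5) ≈ -0.40000)
Function('f')(Q, b) = Rational(3, 2) (Function('f')(Q, b) = Add(Mul(0, Rational(1, 2)), Mul(-3, Rational(-1, 2))) = Add(0, Rational(3, 2)) = Rational(3, 2))
Function('z')(Y) = Rational(4, 25) (Function('z')(Y) = Pow(Rational(-2, 5), 2) = Rational(4, 25))
Add(o, Mul(-1, Function('z')(Function('f')(4, Mul(4, 2))))) = Add(-360, Mul(-1, Rational(4, 25))) = Add(-360, Rational(-4, 25)) = Rational(-9004, 25)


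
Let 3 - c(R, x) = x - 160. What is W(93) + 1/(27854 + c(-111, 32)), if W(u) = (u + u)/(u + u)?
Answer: 27986/27985 ≈ 1.0000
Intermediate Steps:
c(R, x) = 163 - x (c(R, x) = 3 - (x - 160) = 3 - (-160 + x) = 3 + (160 - x) = 163 - x)
W(u) = 1 (W(u) = (2*u)/((2*u)) = (2*u)*(1/(2*u)) = 1)
W(93) + 1/(27854 + c(-111, 32)) = 1 + 1/(27854 + (163 - 1*32)) = 1 + 1/(27854 + (163 - 32)) = 1 + 1/(27854 + 131) = 1 + 1/27985 = 27986/27985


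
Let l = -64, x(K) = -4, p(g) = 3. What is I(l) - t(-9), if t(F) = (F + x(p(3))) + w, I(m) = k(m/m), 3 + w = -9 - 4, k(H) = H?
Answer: 30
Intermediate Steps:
w = -16 (w = -3 + (-9 - 4) = -3 - 13 = -16)
I(m) = 1 (I(m) = m/m = 1)
t(F) = -20 + F (t(F) = (F - 4) - 16 = (-4 + F) - 16 = -20 + F)
I(l) - t(-9) = 1 - (-20 - 9) = 1 - 1*(-29) = 1 + 29 = 30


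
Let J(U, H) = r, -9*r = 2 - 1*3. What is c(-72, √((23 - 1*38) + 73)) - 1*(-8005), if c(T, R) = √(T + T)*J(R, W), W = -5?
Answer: 8005 + 4*I/3 ≈ 8005.0 + 1.3333*I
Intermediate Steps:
r = ⅑ (r = -(2 - 1*3)/9 = -(2 - 3)/9 = -⅑*(-1) = ⅑ ≈ 0.11111)
J(U, H) = ⅑
c(T, R) = √2*√T/9 (c(T, R) = √(T + T)*(⅑) = √(2*T)*(⅑) = (√2*√T)*(⅑) = √2*√T/9)
c(-72, √((23 - 1*38) + 73)) - 1*(-8005) = √2*√(-72)/9 - 1*(-8005) = √2*(6*I*√2)/9 + 8005 = 4*I/3 + 8005 = 8005 + 4*I/3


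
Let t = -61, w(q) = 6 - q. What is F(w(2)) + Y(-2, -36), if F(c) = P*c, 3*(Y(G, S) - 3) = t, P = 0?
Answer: -52/3 ≈ -17.333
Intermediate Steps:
Y(G, S) = -52/3 (Y(G, S) = 3 + (⅓)*(-61) = 3 - 61/3 = -52/3)
F(c) = 0 (F(c) = 0*c = 0)
F(w(2)) + Y(-2, -36) = 0 - 52/3 = -52/3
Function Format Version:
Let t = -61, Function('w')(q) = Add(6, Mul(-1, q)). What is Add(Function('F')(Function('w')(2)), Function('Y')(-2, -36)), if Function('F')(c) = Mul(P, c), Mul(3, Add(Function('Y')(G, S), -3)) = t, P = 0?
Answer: Rational(-52, 3) ≈ -17.333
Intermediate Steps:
Function('Y')(G, S) = Rational(-52, 3) (Function('Y')(G, S) = Add(3, Mul(Rational(1, 3), -61)) = Add(3, Rational(-61, 3)) = Rational(-52, 3))
Function('F')(c) = 0 (Function('F')(c) = Mul(0, c) = 0)
Add(Function('F')(Function('w')(2)), Function('Y')(-2, -36)) = Add(0, Rational(-52, 3)) = Rational(-52, 3)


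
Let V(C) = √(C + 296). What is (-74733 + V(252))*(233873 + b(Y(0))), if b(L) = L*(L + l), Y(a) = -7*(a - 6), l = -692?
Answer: -15437820009 + 413146*√137 ≈ -1.5433e+10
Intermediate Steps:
V(C) = √(296 + C)
Y(a) = 42 - 7*a (Y(a) = -7*(-6 + a) = 42 - 7*a)
b(L) = L*(-692 + L) (b(L) = L*(L - 692) = L*(-692 + L))
(-74733 + V(252))*(233873 + b(Y(0))) = (-74733 + √(296 + 252))*(233873 + (42 - 7*0)*(-692 + (42 - 7*0))) = (-74733 + √548)*(233873 + (42 + 0)*(-692 + (42 + 0))) = (-74733 + 2*√137)*(233873 + 42*(-692 + 42)) = (-74733 + 2*√137)*(233873 + 42*(-650)) = (-74733 + 2*√137)*(233873 - 27300) = (-74733 + 2*√137)*206573 = -15437820009 + 413146*√137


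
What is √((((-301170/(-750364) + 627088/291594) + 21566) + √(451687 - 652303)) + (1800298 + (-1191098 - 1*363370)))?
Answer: √(800092528724625566847274398 + 5984269720151488565832*I*√50154)/54700410054 ≈ 517.11 + 0.43308*I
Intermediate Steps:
√((((-301170/(-750364) + 627088/291594) + 21566) + √(451687 - 652303)) + (1800298 + (-1191098 - 1*363370))) = √((((-301170*(-1/750364) + 627088*(1/291594)) + 21566) + √(-200616)) + (1800298 + (-1191098 - 363370))) = √((((150585/375182 + 313544/145797) + 21566) + 2*I*√50154) + (1800298 - 1554468)) = √(((139590906253/54700410054 + 21566) + 2*I*√50154) + 245830) = √((1179808634130817/54700410054 + 2*I*√50154) + 245830) = √(14626810437705637/54700410054 + 2*I*√50154)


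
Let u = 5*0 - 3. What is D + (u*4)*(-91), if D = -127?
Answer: 965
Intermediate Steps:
u = -3 (u = 0 - 3 = -3)
D + (u*4)*(-91) = -127 - 3*4*(-91) = -127 - 12*(-91) = -127 + 1092 = 965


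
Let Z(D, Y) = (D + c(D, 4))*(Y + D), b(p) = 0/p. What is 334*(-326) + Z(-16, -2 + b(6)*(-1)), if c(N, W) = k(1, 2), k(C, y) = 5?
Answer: -108686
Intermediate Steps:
c(N, W) = 5
b(p) = 0
Z(D, Y) = (5 + D)*(D + Y) (Z(D, Y) = (D + 5)*(Y + D) = (5 + D)*(D + Y))
334*(-326) + Z(-16, -2 + b(6)*(-1)) = 334*(-326) + ((-16)**2 + 5*(-16) + 5*(-2 + 0*(-1)) - 16*(-2 + 0*(-1))) = -108884 + (256 - 80 + 5*(-2 + 0) - 16*(-2 + 0)) = -108884 + (256 - 80 + 5*(-2) - 16*(-2)) = -108884 + (256 - 80 - 10 + 32) = -108884 + 198 = -108686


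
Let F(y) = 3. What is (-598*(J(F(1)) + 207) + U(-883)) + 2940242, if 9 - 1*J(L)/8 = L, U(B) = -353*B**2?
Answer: -272442465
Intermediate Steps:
J(L) = 72 - 8*L
(-598*(J(F(1)) + 207) + U(-883)) + 2940242 = (-598*((72 - 8*3) + 207) - 353*(-883)**2) + 2940242 = (-598*((72 - 24) + 207) - 353*779689) + 2940242 = (-598*(48 + 207) - 275230217) + 2940242 = (-598*255 - 275230217) + 2940242 = (-152490 - 275230217) + 2940242 = -275382707 + 2940242 = -272442465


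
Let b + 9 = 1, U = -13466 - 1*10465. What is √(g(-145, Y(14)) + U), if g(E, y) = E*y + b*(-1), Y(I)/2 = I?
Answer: I*√27983 ≈ 167.28*I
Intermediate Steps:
Y(I) = 2*I
U = -23931 (U = -13466 - 10465 = -23931)
b = -8 (b = -9 + 1 = -8)
g(E, y) = 8 + E*y (g(E, y) = E*y - 8*(-1) = E*y + 8 = 8 + E*y)
√(g(-145, Y(14)) + U) = √((8 - 290*14) - 23931) = √((8 - 145*28) - 23931) = √((8 - 4060) - 23931) = √(-4052 - 23931) = √(-27983) = I*√27983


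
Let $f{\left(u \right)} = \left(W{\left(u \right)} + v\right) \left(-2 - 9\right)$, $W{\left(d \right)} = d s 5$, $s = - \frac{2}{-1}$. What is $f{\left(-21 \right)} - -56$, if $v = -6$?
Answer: $2432$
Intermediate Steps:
$s = 2$ ($s = \left(-2\right) \left(-1\right) = 2$)
$W{\left(d \right)} = 10 d$ ($W{\left(d \right)} = d 2 \cdot 5 = 2 d 5 = 10 d$)
$f{\left(u \right)} = 66 - 110 u$ ($f{\left(u \right)} = \left(10 u - 6\right) \left(-2 - 9\right) = \left(-6 + 10 u\right) \left(-11\right) = 66 - 110 u$)
$f{\left(-21 \right)} - -56 = \left(66 - -2310\right) - -56 = \left(66 + 2310\right) + 56 = 2376 + 56 = 2432$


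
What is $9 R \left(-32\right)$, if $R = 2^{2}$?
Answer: $-1152$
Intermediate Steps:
$R = 4$
$9 R \left(-32\right) = 9 \cdot 4 \left(-32\right) = 36 \left(-32\right) = -1152$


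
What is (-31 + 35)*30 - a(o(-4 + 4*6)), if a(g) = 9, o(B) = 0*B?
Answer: 111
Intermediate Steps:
o(B) = 0
(-31 + 35)*30 - a(o(-4 + 4*6)) = (-31 + 35)*30 - 1*9 = 4*30 - 9 = 120 - 9 = 111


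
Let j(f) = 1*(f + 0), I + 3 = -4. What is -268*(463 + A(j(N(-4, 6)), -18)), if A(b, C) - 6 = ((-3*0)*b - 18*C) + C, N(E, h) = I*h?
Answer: -207700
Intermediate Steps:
I = -7 (I = -3 - 4 = -7)
N(E, h) = -7*h
j(f) = f (j(f) = 1*f = f)
A(b, C) = 6 - 17*C (A(b, C) = 6 + (((-3*0)*b - 18*C) + C) = 6 + ((0*b - 18*C) + C) = 6 + ((0 - 18*C) + C) = 6 + (-18*C + C) = 6 - 17*C)
-268*(463 + A(j(N(-4, 6)), -18)) = -268*(463 + (6 - 17*(-18))) = -268*(463 + (6 + 306)) = -268*(463 + 312) = -268*775 = -207700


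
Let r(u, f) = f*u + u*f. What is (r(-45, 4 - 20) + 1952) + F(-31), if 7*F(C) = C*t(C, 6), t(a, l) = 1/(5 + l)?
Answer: 261153/77 ≈ 3391.6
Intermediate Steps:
F(C) = C/77 (F(C) = (C/(5 + 6))/7 = (C/11)/7 = C/77)
r(u, f) = 2*f*u (r(u, f) = f*u + f*u = 2*f*u)
(r(-45, 4 - 20) + 1952) + F(-31) = (2*(4 - 20)*(-45) + 1952) + (1/77)*(-31) = (2*(-16)*(-45) + 1952) - 31/77 = (1440 + 1952) - 31/77 = 3392 - 31/77 = 261153/77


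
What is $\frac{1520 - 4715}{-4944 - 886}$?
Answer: $\frac{639}{1166} \approx 0.54803$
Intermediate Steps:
$\frac{1520 - 4715}{-4944 - 886} = - \frac{3195}{-5830} = \left(-3195\right) \left(- \frac{1}{5830}\right) = \frac{639}{1166}$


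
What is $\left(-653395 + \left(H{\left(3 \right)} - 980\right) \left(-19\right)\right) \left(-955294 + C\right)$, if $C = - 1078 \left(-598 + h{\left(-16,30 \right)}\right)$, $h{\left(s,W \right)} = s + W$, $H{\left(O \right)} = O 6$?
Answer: $206884281814$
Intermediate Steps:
$H{\left(O \right)} = 6 O$
$h{\left(s,W \right)} = W + s$
$C = 629552$ ($C = - 1078 \left(-598 + \left(30 - 16\right)\right) = - 1078 \left(-598 + 14\right) = \left(-1078\right) \left(-584\right) = 629552$)
$\left(-653395 + \left(H{\left(3 \right)} - 980\right) \left(-19\right)\right) \left(-955294 + C\right) = \left(-653395 + \left(6 \cdot 3 - 980\right) \left(-19\right)\right) \left(-955294 + 629552\right) = \left(-653395 + \left(18 - 980\right) \left(-19\right)\right) \left(-325742\right) = \left(-653395 - -18278\right) \left(-325742\right) = \left(-653395 + 18278\right) \left(-325742\right) = \left(-635117\right) \left(-325742\right) = 206884281814$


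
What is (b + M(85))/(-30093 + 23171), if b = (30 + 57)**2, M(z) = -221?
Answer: -3674/3461 ≈ -1.0615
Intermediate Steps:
b = 7569 (b = 87**2 = 7569)
(b + M(85))/(-30093 + 23171) = (7569 - 221)/(-30093 + 23171) = 7348/(-6922) = 7348*(-1/6922) = -3674/3461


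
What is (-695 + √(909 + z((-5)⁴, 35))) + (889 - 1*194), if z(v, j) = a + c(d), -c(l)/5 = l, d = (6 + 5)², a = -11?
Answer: √293 ≈ 17.117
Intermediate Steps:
d = 121 (d = 11² = 121)
c(l) = -5*l
z(v, j) = -616 (z(v, j) = -11 - 5*121 = -11 - 605 = -616)
(-695 + √(909 + z((-5)⁴, 35))) + (889 - 1*194) = (-695 + √(909 - 616)) + (889 - 1*194) = (-695 + √293) + (889 - 194) = (-695 + √293) + 695 = √293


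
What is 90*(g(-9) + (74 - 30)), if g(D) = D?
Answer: 3150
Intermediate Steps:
90*(g(-9) + (74 - 30)) = 90*(-9 + (74 - 30)) = 90*(-9 + 44) = 90*35 = 3150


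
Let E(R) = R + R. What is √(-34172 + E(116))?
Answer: 2*I*√8485 ≈ 184.23*I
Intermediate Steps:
E(R) = 2*R
√(-34172 + E(116)) = √(-34172 + 2*116) = √(-34172 + 232) = √(-33940) = 2*I*√8485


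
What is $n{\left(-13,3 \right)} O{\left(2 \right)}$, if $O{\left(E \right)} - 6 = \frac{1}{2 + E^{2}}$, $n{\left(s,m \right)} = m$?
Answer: $\frac{37}{2} \approx 18.5$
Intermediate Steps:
$O{\left(E \right)} = 6 + \frac{1}{2 + E^{2}}$
$n{\left(-13,3 \right)} O{\left(2 \right)} = 3 \frac{13 + 6 \cdot 2^{2}}{2 + 2^{2}} = 3 \frac{13 + 6 \cdot 4}{2 + 4} = 3 \frac{13 + 24}{6} = 3 \cdot \frac{1}{6} \cdot 37 = 3 \cdot \frac{37}{6} = \frac{37}{2}$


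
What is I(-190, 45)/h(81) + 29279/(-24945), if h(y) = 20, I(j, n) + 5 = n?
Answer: 20611/24945 ≈ 0.82626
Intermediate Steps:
I(j, n) = -5 + n
I(-190, 45)/h(81) + 29279/(-24945) = (-5 + 45)/20 + 29279/(-24945) = 40*(1/20) + 29279*(-1/24945) = 2 - 29279/24945 = 20611/24945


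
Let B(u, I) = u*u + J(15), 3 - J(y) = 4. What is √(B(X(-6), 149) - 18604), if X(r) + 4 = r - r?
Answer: I*√18589 ≈ 136.34*I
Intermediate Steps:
J(y) = -1 (J(y) = 3 - 1*4 = 3 - 4 = -1)
X(r) = -4 (X(r) = -4 + (r - r) = -4 + 0 = -4)
B(u, I) = -1 + u² (B(u, I) = u*u - 1 = u² - 1 = -1 + u²)
√(B(X(-6), 149) - 18604) = √((-1 + (-4)²) - 18604) = √((-1 + 16) - 18604) = √(15 - 18604) = √(-18589) = I*√18589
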